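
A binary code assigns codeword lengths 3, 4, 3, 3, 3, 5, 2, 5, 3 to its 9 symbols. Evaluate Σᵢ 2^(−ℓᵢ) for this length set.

With common denominator 2^5 = 32: Σ 2^(−ℓᵢ) = 4/32 + 2/32 + 4/32 + 4/32 + 4/32 + 1/32 + 8/32 + 1/32 + 4/32 = 32/32 = 1.

1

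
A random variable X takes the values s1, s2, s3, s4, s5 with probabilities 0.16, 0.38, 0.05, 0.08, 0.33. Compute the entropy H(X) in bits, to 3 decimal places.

1.989 bits

H = −Σ pᵢ log₂ pᵢ.
−0.16·log₂(0.16) = 0.4230
−0.38·log₂(0.38) = 0.5305
−0.05·log₂(0.05) = 0.2161
−0.08·log₂(0.08) = 0.2915
−0.33·log₂(0.33) = 0.5278
Sum ≈ 1.9889 → 1.989 bits.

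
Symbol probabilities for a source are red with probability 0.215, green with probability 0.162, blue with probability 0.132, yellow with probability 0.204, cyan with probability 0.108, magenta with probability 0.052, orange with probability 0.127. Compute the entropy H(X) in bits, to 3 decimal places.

H = −Σ pᵢ log₂ pᵢ.
−0.215·log₂(0.215) = 0.4768
−0.162·log₂(0.162) = 0.4254
−0.132·log₂(0.132) = 0.3856
−0.204·log₂(0.204) = 0.4678
−0.108·log₂(0.108) = 0.3468
−0.052·log₂(0.052) = 0.2218
−0.127·log₂(0.127) = 0.3781
Sum ≈ 2.7023 → 2.702 bits.

2.702 bits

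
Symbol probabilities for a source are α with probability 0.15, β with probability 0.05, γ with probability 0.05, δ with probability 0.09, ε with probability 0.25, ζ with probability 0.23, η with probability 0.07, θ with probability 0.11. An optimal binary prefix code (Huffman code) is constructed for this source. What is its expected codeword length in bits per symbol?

Repeatedly combine the two least-probable nodes; the expected code length is the sum of the merged weights.
merge 1/20 + 1/20 → 1/10
merge 7/100 + 9/100 → 4/25
merge 1/10 + 11/100 → 21/100
merge 3/20 + 4/25 → 31/100
merge 21/100 + 23/100 → 11/25
merge 1/4 + 31/100 → 14/25
merge 11/25 + 14/25 → 1
L = 1/10 + 4/25 + 21/100 + 31/100 + 11/25 + 14/25 + 1 = 139/50 = 2.78 bits/symbol.

2.78 bits/symbol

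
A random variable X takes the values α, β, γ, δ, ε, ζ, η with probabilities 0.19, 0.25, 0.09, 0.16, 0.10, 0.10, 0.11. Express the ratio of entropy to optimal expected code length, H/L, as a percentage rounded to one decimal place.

98.4%

Entropy H = −Σ p log₂ p ≈ 2.7056 bits.
Huffman merges: 9/100+1/10→19/100; 1/10+11/100→21/100; 4/25+19/100→7/20; 19/100+21/100→2/5; 1/4+7/20→3/5; 2/5+3/5→1. L = 11/4 ≈ 2.7500.
Efficiency = H/L = 2.7056/2.7500 = 98.4%.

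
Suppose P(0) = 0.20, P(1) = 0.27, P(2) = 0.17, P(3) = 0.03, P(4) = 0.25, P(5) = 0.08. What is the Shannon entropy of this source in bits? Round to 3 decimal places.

2.352 bits

H = −Σ pᵢ log₂ pᵢ.
−0.20·log₂(0.20) = 0.4644
−0.27·log₂(0.27) = 0.5100
−0.17·log₂(0.17) = 0.4346
−0.03·log₂(0.03) = 0.1518
−0.25·log₂(0.25) = 0.5000
−0.08·log₂(0.08) = 0.2915
Sum ≈ 2.3523 → 2.352 bits.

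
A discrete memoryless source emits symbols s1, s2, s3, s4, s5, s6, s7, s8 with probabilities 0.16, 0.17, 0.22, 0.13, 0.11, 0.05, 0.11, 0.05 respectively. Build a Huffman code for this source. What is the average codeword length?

Repeatedly combine the two least-probable nodes; the expected code length is the sum of the merged weights.
merge 1/20 + 1/20 → 1/10
merge 1/10 + 11/100 → 21/100
merge 11/100 + 13/100 → 6/25
merge 4/25 + 17/100 → 33/100
merge 21/100 + 11/50 → 43/100
merge 6/25 + 33/100 → 57/100
merge 43/100 + 57/100 → 1
L = 1/10 + 21/100 + 6/25 + 33/100 + 43/100 + 57/100 + 1 = 72/25 = 2.88 bits/symbol.

2.88 bits/symbol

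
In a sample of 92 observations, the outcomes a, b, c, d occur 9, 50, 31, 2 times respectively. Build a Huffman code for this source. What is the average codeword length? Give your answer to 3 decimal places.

1.576 bits/symbol

Probabilities are the counts divided by 92.
Repeatedly combine the two least-probable nodes; the expected code length is the sum of the merged weights.
merge 1/46 + 9/92 → 11/92
merge 11/92 + 31/92 → 21/46
merge 21/46 + 25/46 → 1
L = 11/92 + 21/46 + 1 = 145/92 ≈ 1.576 bits/symbol.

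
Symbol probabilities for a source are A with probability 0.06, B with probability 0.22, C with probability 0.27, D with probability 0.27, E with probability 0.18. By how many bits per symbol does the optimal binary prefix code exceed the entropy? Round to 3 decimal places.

0.051 bits

Entropy H = −Σ p log₂ p ≈ 2.1895 bits.
Huffman merges: 3/50+9/50→6/25; 11/50+6/25→23/50; 27/100+27/100→27/50; 23/50+27/50→1. L = 56/25 ≈ 2.2400.
L − H = 2.2400 − 2.1895 = 0.051 bits.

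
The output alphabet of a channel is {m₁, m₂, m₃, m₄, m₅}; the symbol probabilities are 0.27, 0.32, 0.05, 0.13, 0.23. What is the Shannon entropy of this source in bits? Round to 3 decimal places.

H = −Σ pᵢ log₂ pᵢ.
−0.27·log₂(0.27) = 0.5100
−0.32·log₂(0.32) = 0.5260
−0.05·log₂(0.05) = 0.2161
−0.13·log₂(0.13) = 0.3826
−0.23·log₂(0.23) = 0.4877
Sum ≈ 2.1225 → 2.122 bits.

2.122 bits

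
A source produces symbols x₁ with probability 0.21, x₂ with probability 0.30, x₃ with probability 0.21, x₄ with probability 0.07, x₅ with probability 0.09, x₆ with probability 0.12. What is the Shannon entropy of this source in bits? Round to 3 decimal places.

H = −Σ pᵢ log₂ pᵢ.
−0.21·log₂(0.21) = 0.4728
−0.30·log₂(0.30) = 0.5211
−0.21·log₂(0.21) = 0.4728
−0.07·log₂(0.07) = 0.2686
−0.09·log₂(0.09) = 0.3127
−0.12·log₂(0.12) = 0.3671
Sum ≈ 2.4150 → 2.415 bits.

2.415 bits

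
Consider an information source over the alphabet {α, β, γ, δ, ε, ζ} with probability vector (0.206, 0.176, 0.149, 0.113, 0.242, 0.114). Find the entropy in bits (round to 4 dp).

2.5279 bits

H = −Σ pᵢ log₂ pᵢ.
−0.206·log₂(0.206) = 0.4695
−0.176·log₂(0.176) = 0.4411
−0.149·log₂(0.149) = 0.4092
−0.113·log₂(0.113) = 0.3555
−0.242·log₂(0.242) = 0.4954
−0.114·log₂(0.114) = 0.3571
Sum ≈ 2.5279 → 2.5279 bits.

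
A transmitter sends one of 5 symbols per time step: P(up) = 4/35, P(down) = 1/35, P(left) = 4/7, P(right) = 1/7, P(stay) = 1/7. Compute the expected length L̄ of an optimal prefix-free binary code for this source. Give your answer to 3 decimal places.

Repeatedly combine the two least-probable nodes; the expected code length is the sum of the merged weights.
merge 1/35 + 4/35 → 1/7
merge 1/7 + 1/7 → 2/7
merge 1/7 + 2/7 → 3/7
merge 3/7 + 4/7 → 1
L = 1/7 + 2/7 + 3/7 + 1 = 13/7 ≈ 1.857 bits/symbol.

1.857 bits/symbol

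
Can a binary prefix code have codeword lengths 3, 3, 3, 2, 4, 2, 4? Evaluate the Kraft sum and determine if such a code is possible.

1; yes

With common denominator 2^4 = 16: Σ 2^(−ℓᵢ) = 2/16 + 2/16 + 2/16 + 4/16 + 1/16 + 4/16 + 1/16 = 16/16 = 1.
Kraft's inequality requires Σ ≤ 1; here Σ = 1 ≤ 1, so such a prefix code exists.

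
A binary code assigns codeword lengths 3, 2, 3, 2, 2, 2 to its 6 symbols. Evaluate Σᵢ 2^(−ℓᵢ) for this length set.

With common denominator 2^3 = 8: Σ 2^(−ℓᵢ) = 1/8 + 2/8 + 1/8 + 2/8 + 2/8 + 2/8 = 10/8 = 1.25.

1.25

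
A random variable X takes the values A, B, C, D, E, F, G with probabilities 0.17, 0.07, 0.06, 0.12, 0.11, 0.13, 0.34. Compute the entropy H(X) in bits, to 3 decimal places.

2.576 bits

H = −Σ pᵢ log₂ pᵢ.
−0.17·log₂(0.17) = 0.4346
−0.07·log₂(0.07) = 0.2686
−0.06·log₂(0.06) = 0.2435
−0.12·log₂(0.12) = 0.3671
−0.11·log₂(0.11) = 0.3503
−0.13·log₂(0.13) = 0.3826
−0.34·log₂(0.34) = 0.5292
Sum ≈ 2.5758 → 2.576 bits.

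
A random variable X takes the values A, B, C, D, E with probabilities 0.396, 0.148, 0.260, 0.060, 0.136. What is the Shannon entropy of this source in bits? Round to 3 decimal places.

H = −Σ pᵢ log₂ pᵢ.
−0.396·log₂(0.396) = 0.5292
−0.148·log₂(0.148) = 0.4079
−0.260·log₂(0.260) = 0.5053
−0.060·log₂(0.060) = 0.2435
−0.136·log₂(0.136) = 0.3915
Sum ≈ 2.0774 → 2.077 bits.

2.077 bits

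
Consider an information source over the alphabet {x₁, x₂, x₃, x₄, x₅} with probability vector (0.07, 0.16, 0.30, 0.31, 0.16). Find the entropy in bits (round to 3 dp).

2.159 bits

H = −Σ pᵢ log₂ pᵢ.
−0.07·log₂(0.07) = 0.2686
−0.16·log₂(0.16) = 0.4230
−0.30·log₂(0.30) = 0.5211
−0.31·log₂(0.31) = 0.5238
−0.16·log₂(0.16) = 0.4230
Sum ≈ 2.1595 → 2.159 bits.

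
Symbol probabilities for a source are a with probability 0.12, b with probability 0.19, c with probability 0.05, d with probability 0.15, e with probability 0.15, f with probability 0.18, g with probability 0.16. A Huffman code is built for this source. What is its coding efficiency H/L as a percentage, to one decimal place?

Entropy H = −Σ p log₂ p ≈ 2.7278 bits.
Huffman merges: 1/20+3/25→17/100; 3/20+3/20→3/10; 4/25+17/100→33/100; 9/50+19/100→37/100; 3/10+33/100→63/100; 37/100+63/100→1. L = 14/5 ≈ 2.8000.
Efficiency = H/L = 2.7278/2.8000 = 97.4%.

97.4%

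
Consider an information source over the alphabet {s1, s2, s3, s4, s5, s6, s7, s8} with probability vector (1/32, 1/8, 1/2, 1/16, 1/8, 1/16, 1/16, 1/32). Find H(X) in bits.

Each probability is a power of 1/2, so log₂(1/p) is an integer.
H = Σ p·log₂(1/p) = 1/32·5 + 1/8·3 + 1/2·1 + 1/16·4 + 1/8·3 + 1/16·4 + 1/16·4 + 1/32·5 = 2.3125 bits.

2.3125 bits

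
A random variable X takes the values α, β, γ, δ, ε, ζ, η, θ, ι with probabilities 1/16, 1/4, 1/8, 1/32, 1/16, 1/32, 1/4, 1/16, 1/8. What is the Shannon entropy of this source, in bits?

Each probability is a power of 1/2, so log₂(1/p) is an integer.
H = Σ p·log₂(1/p) = 1/16·4 + 1/4·2 + 1/8·3 + 1/32·5 + 1/16·4 + 1/32·5 + 1/4·2 + 1/16·4 + 1/8·3 = 2.8125 bits.

2.8125 bits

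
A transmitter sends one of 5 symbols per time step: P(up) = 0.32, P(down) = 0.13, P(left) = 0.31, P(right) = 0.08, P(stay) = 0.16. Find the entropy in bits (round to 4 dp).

H = −Σ pᵢ log₂ pᵢ.
−0.32·log₂(0.32) = 0.5260
−0.13·log₂(0.13) = 0.3826
−0.31·log₂(0.31) = 0.5238
−0.08·log₂(0.08) = 0.2915
−0.16·log₂(0.16) = 0.4230
Sum ≈ 2.1470 → 2.1470 bits.

2.1470 bits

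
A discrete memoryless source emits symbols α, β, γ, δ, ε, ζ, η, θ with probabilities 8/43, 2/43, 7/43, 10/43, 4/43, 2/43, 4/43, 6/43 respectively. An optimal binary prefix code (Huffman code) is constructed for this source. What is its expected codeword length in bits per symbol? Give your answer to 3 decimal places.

Repeatedly combine the two least-probable nodes; the expected code length is the sum of the merged weights.
merge 2/43 + 2/43 → 4/43
merge 4/43 + 4/43 → 8/43
merge 4/43 + 6/43 → 10/43
merge 7/43 + 8/43 → 15/43
merge 8/43 + 10/43 → 18/43
merge 10/43 + 15/43 → 25/43
merge 18/43 + 25/43 → 1
L = 4/43 + 8/43 + 10/43 + 15/43 + 18/43 + 25/43 + 1 = 123/43 ≈ 2.860 bits/symbol.

2.860 bits/symbol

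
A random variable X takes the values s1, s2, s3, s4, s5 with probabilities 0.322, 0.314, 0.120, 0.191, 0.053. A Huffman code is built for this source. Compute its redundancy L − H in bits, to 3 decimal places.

0.074 bits

Entropy H = −Σ p log₂ p ≈ 2.0990 bits.
Huffman merges: 53/1000+3/25→173/1000; 173/1000+191/1000→91/250; 157/500+161/500→159/250; 91/250+159/250→1. L = 2173/1000 ≈ 2.1730.
L − H = 2.1730 − 2.0990 = 0.074 bits.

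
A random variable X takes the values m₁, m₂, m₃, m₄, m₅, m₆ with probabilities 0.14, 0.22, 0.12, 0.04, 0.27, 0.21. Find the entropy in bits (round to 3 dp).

2.413 bits

H = −Σ pᵢ log₂ pᵢ.
−0.14·log₂(0.14) = 0.3971
−0.22·log₂(0.22) = 0.4806
−0.12·log₂(0.12) = 0.3671
−0.04·log₂(0.04) = 0.1858
−0.27·log₂(0.27) = 0.5100
−0.21·log₂(0.21) = 0.4728
Sum ≈ 2.4133 → 2.413 bits.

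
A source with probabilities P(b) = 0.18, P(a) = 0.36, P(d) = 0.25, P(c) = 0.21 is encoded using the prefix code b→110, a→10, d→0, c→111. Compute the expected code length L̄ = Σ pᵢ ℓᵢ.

2.14 bits/symbol

L̄ = Σ pᵢ·ℓᵢ = 0.18·3 + 0.36·2 + 0.25·1 + 0.21·3 = 2.14 bits/symbol.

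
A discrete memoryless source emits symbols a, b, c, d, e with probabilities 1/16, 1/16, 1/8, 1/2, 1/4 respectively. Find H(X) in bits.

Each probability is a power of 1/2, so log₂(1/p) is an integer.
H = Σ p·log₂(1/p) = 1/16·4 + 1/16·4 + 1/8·3 + 1/2·1 + 1/4·2 = 1.875 bits.

1.875 bits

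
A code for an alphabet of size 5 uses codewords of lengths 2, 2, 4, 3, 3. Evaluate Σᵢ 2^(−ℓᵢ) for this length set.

With common denominator 2^4 = 16: Σ 2^(−ℓᵢ) = 4/16 + 4/16 + 1/16 + 2/16 + 2/16 = 13/16 = 0.8125.

0.8125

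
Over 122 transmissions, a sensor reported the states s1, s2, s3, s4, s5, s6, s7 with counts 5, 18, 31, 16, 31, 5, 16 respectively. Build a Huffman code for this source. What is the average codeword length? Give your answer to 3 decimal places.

2.574 bits/symbol

Probabilities are the counts divided by 122.
Repeatedly combine the two least-probable nodes; the expected code length is the sum of the merged weights.
merge 5/122 + 5/122 → 5/61
merge 5/61 + 8/61 → 13/61
merge 8/61 + 9/61 → 17/61
merge 13/61 + 31/122 → 57/122
merge 31/122 + 17/61 → 65/122
merge 57/122 + 65/122 → 1
L = 5/61 + 13/61 + 17/61 + 57/122 + 65/122 + 1 = 157/61 ≈ 2.574 bits/symbol.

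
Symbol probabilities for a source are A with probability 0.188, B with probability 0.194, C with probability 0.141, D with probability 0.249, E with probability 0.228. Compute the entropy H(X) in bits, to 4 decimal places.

H = −Σ pᵢ log₂ pᵢ.
−0.188·log₂(0.188) = 0.4533
−0.194·log₂(0.194) = 0.4590
−0.141·log₂(0.141) = 0.3985
−0.249·log₂(0.249) = 0.4994
−0.228·log₂(0.228) = 0.4863
Sum ≈ 2.2965 → 2.2965 bits.

2.2965 bits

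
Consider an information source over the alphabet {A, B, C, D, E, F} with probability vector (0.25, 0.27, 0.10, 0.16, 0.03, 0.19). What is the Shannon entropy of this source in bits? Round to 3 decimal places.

2.372 bits

H = −Σ pᵢ log₂ pᵢ.
−0.25·log₂(0.25) = 0.5000
−0.27·log₂(0.27) = 0.5100
−0.10·log₂(0.10) = 0.3322
−0.16·log₂(0.16) = 0.4230
−0.03·log₂(0.03) = 0.1518
−0.19·log₂(0.19) = 0.4552
Sum ≈ 2.3722 → 2.372 bits.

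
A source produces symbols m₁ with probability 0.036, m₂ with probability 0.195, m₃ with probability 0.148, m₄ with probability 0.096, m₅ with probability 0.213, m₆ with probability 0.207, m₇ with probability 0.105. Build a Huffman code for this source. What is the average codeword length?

2.712 bits/symbol

Repeatedly combine the two least-probable nodes; the expected code length is the sum of the merged weights.
merge 9/250 + 12/125 → 33/250
merge 21/200 + 33/250 → 237/1000
merge 37/250 + 39/200 → 343/1000
merge 207/1000 + 213/1000 → 21/50
merge 237/1000 + 343/1000 → 29/50
merge 21/50 + 29/50 → 1
L = 33/250 + 237/1000 + 343/1000 + 21/50 + 29/50 + 1 = 339/125 = 2.712 bits/symbol.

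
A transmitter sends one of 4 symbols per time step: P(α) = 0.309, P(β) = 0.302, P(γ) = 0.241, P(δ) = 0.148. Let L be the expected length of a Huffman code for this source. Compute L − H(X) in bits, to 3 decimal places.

0.052 bits

Entropy H = −Σ p log₂ p ≈ 1.9479 bits.
Huffman merges: 37/250+241/1000→389/1000; 151/500+309/1000→611/1000; 389/1000+611/1000→1. L = 2 ≈ 2.0000.
L − H = 2.0000 − 1.9479 = 0.052 bits.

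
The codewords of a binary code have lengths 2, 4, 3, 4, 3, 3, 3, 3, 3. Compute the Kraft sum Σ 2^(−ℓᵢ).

With common denominator 2^4 = 16: Σ 2^(−ℓᵢ) = 4/16 + 1/16 + 2/16 + 1/16 + 2/16 + 2/16 + 2/16 + 2/16 + 2/16 = 18/16 = 1.125.

1.125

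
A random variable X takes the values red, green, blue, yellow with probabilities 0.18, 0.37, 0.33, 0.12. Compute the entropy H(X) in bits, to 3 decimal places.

1.871 bits

H = −Σ pᵢ log₂ pᵢ.
−0.18·log₂(0.18) = 0.4453
−0.37·log₂(0.37) = 0.5307
−0.33·log₂(0.33) = 0.5278
−0.12·log₂(0.12) = 0.3671
Sum ≈ 1.8709 → 1.871 bits.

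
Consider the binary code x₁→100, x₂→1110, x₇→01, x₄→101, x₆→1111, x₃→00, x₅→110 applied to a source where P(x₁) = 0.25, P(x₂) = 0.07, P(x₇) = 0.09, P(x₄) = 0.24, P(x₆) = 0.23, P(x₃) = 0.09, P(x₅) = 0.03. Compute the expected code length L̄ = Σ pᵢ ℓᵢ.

3.12 bits/symbol

L̄ = Σ pᵢ·ℓᵢ = 0.25·3 + 0.07·4 + 0.09·2 + 0.24·3 + 0.23·4 + 0.09·2 + 0.03·3 = 3.12 bits/symbol.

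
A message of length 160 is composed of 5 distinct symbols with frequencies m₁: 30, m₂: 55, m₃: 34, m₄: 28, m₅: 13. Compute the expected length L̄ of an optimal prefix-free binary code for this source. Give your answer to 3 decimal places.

2.256 bits/symbol

Probabilities are the counts divided by 160.
Repeatedly combine the two least-probable nodes; the expected code length is the sum of the merged weights.
merge 13/160 + 7/40 → 41/160
merge 3/16 + 17/80 → 2/5
merge 41/160 + 11/32 → 3/5
merge 2/5 + 3/5 → 1
L = 41/160 + 2/5 + 3/5 + 1 = 361/160 ≈ 2.256 bits/symbol.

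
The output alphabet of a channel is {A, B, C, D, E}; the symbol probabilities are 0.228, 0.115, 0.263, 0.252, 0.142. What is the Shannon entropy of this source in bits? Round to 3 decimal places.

H = −Σ pᵢ log₂ pᵢ.
−0.228·log₂(0.228) = 0.4863
−0.115·log₂(0.115) = 0.3588
−0.263·log₂(0.263) = 0.5068
−0.252·log₂(0.252) = 0.5011
−0.142·log₂(0.142) = 0.3999
Sum ≈ 2.2529 → 2.253 bits.

2.253 bits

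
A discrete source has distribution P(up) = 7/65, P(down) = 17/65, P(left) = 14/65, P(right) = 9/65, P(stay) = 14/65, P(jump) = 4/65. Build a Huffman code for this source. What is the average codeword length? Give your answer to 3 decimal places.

Repeatedly combine the two least-probable nodes; the expected code length is the sum of the merged weights.
merge 4/65 + 7/65 → 11/65
merge 9/65 + 11/65 → 4/13
merge 14/65 + 14/65 → 28/65
merge 17/65 + 4/13 → 37/65
merge 28/65 + 37/65 → 1
L = 11/65 + 4/13 + 28/65 + 37/65 + 1 = 161/65 ≈ 2.477 bits/symbol.

2.477 bits/symbol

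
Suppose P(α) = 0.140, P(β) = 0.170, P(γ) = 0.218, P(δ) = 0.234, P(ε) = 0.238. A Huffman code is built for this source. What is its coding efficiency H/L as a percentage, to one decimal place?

99.3%

Entropy H = −Σ p log₂ p ≈ 2.2940 bits.
Huffman merges: 7/50+17/100→31/100; 109/500+117/500→113/250; 119/500+31/100→137/250; 113/250+137/250→1. L = 231/100 ≈ 2.3100.
Efficiency = H/L = 2.2940/2.3100 = 99.3%.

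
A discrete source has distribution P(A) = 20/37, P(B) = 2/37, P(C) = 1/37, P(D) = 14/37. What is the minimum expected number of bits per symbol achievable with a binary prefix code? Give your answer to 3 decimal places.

Repeatedly combine the two least-probable nodes; the expected code length is the sum of the merged weights.
merge 1/37 + 2/37 → 3/37
merge 3/37 + 14/37 → 17/37
merge 17/37 + 20/37 → 1
L = 3/37 + 17/37 + 1 = 57/37 ≈ 1.541 bits/symbol.

1.541 bits/symbol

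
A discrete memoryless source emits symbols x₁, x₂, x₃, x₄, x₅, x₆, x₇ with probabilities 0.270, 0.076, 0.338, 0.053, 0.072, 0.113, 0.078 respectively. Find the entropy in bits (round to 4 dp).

H = −Σ pᵢ log₂ pᵢ.
−0.270·log₂(0.270) = 0.5100
−0.076·log₂(0.076) = 0.2826
−0.338·log₂(0.338) = 0.5289
−0.053·log₂(0.053) = 0.2246
−0.072·log₂(0.072) = 0.2733
−0.113·log₂(0.113) = 0.3555
−0.078·log₂(0.078) = 0.2871
Sum ≈ 2.4619 → 2.4619 bits.

2.4619 bits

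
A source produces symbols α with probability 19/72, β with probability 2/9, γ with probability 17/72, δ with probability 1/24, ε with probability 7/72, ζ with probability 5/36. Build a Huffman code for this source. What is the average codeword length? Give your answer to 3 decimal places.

Repeatedly combine the two least-probable nodes; the expected code length is the sum of the merged weights.
merge 1/24 + 7/72 → 5/36
merge 5/36 + 5/36 → 5/18
merge 2/9 + 17/72 → 11/24
merge 19/72 + 5/18 → 13/24
merge 11/24 + 13/24 → 1
L = 5/36 + 5/18 + 11/24 + 13/24 + 1 = 29/12 ≈ 2.417 bits/symbol.

2.417 bits/symbol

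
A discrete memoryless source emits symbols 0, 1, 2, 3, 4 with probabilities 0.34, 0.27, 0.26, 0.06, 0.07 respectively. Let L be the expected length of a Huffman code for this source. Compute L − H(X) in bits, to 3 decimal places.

0.073 bits

Entropy H = −Σ p log₂ p ≈ 2.0566 bits.
Huffman merges: 3/50+7/100→13/100; 13/100+13/50→39/100; 27/100+17/50→61/100; 39/100+61/100→1. L = 213/100 ≈ 2.1300.
L − H = 2.1300 − 2.0566 = 0.073 bits.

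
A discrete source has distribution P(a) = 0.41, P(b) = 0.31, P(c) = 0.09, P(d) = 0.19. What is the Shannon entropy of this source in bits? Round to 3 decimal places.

H = −Σ pᵢ log₂ pᵢ.
−0.41·log₂(0.41) = 0.5274
−0.31·log₂(0.31) = 0.5238
−0.09·log₂(0.09) = 0.3127
−0.19·log₂(0.19) = 0.4552
Sum ≈ 1.8191 → 1.819 bits.

1.819 bits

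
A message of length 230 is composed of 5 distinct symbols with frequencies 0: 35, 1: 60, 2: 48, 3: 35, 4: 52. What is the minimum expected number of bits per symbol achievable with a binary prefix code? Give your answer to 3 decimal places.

Probabilities are the counts divided by 230.
Repeatedly combine the two least-probable nodes; the expected code length is the sum of the merged weights.
merge 7/46 + 7/46 → 7/23
merge 24/115 + 26/115 → 10/23
merge 6/23 + 7/23 → 13/23
merge 10/23 + 13/23 → 1
L = 7/23 + 10/23 + 13/23 + 1 = 53/23 ≈ 2.304 bits/symbol.

2.304 bits/symbol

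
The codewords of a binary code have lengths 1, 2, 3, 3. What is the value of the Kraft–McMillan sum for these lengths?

1

With common denominator 2^3 = 8: Σ 2^(−ℓᵢ) = 4/8 + 2/8 + 1/8 + 1/8 = 8/8 = 1.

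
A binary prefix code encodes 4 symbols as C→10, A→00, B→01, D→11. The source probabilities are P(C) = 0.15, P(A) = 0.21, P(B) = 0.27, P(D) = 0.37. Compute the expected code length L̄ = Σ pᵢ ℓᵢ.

2 bits/symbol

L̄ = Σ pᵢ·ℓᵢ = 0.15·2 + 0.21·2 + 0.27·2 + 0.37·2 = 2 bits/symbol.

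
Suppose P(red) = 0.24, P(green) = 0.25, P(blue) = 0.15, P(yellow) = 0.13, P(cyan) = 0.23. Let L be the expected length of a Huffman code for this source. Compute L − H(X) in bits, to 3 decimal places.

0.005 bits

Entropy H = −Σ p log₂ p ≈ 2.2750 bits.
Huffman merges: 13/100+3/20→7/25; 23/100+6/25→47/100; 1/4+7/25→53/100; 47/100+53/100→1. L = 57/25 ≈ 2.2800.
L − H = 2.2800 − 2.2750 = 0.005 bits.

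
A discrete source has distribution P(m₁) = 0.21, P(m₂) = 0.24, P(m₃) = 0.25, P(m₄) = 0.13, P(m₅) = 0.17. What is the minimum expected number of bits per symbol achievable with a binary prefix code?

2.3 bits/symbol

Repeatedly combine the two least-probable nodes; the expected code length is the sum of the merged weights.
merge 13/100 + 17/100 → 3/10
merge 21/100 + 6/25 → 9/20
merge 1/4 + 3/10 → 11/20
merge 9/20 + 11/20 → 1
L = 3/10 + 9/20 + 11/20 + 1 = 23/10 = 2.3 bits/symbol.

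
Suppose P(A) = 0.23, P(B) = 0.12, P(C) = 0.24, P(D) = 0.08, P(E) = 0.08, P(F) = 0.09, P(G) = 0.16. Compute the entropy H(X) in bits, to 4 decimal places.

H = −Σ pᵢ log₂ pᵢ.
−0.23·log₂(0.23) = 0.4877
−0.12·log₂(0.12) = 0.3671
−0.24·log₂(0.24) = 0.4941
−0.08·log₂(0.08) = 0.2915
−0.08·log₂(0.08) = 0.2915
−0.09·log₂(0.09) = 0.3127
−0.16·log₂(0.16) = 0.4230
Sum ≈ 2.6676 → 2.6676 bits.

2.6676 bits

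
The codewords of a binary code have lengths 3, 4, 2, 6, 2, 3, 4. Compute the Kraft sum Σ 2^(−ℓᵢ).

0.890625

With common denominator 2^6 = 64: Σ 2^(−ℓᵢ) = 8/64 + 4/64 + 16/64 + 1/64 + 16/64 + 8/64 + 4/64 = 57/64 = 0.890625.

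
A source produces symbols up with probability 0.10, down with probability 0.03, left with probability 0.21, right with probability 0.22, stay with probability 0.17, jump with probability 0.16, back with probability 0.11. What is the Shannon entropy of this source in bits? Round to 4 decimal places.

H = −Σ pᵢ log₂ pᵢ.
−0.10·log₂(0.10) = 0.3322
−0.03·log₂(0.03) = 0.1518
−0.21·log₂(0.21) = 0.4728
−0.22·log₂(0.22) = 0.4806
−0.17·log₂(0.17) = 0.4346
−0.16·log₂(0.16) = 0.4230
−0.11·log₂(0.11) = 0.3503
Sum ≈ 2.6452 → 2.6452 bits.

2.6452 bits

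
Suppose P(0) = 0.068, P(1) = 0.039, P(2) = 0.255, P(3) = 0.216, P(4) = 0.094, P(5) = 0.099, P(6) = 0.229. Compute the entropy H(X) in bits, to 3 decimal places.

2.564 bits

H = −Σ pᵢ log₂ pᵢ.
−0.068·log₂(0.068) = 0.2637
−0.039·log₂(0.039) = 0.1825
−0.255·log₂(0.255) = 0.5027
−0.216·log₂(0.216) = 0.4776
−0.094·log₂(0.094) = 0.3207
−0.099·log₂(0.099) = 0.3303
−0.229·log₂(0.229) = 0.4870
Sum ≈ 2.5645 → 2.564 bits.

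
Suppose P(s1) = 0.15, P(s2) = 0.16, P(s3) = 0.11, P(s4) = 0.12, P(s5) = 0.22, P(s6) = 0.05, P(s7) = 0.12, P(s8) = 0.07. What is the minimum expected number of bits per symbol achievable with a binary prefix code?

Repeatedly combine the two least-probable nodes; the expected code length is the sum of the merged weights.
merge 1/20 + 7/100 → 3/25
merge 11/100 + 3/25 → 23/100
merge 3/25 + 3/25 → 6/25
merge 3/20 + 4/25 → 31/100
merge 11/50 + 23/100 → 9/20
merge 6/25 + 31/100 → 11/20
merge 9/20 + 11/20 → 1
L = 3/25 + 23/100 + 6/25 + 31/100 + 9/20 + 11/20 + 1 = 29/10 = 2.9 bits/symbol.

2.9 bits/symbol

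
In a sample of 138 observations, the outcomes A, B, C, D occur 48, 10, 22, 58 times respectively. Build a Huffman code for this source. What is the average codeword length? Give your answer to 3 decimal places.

Probabilities are the counts divided by 138.
Repeatedly combine the two least-probable nodes; the expected code length is the sum of the merged weights.
merge 5/69 + 11/69 → 16/69
merge 16/69 + 8/23 → 40/69
merge 29/69 + 40/69 → 1
L = 16/69 + 40/69 + 1 = 125/69 ≈ 1.812 bits/symbol.

1.812 bits/symbol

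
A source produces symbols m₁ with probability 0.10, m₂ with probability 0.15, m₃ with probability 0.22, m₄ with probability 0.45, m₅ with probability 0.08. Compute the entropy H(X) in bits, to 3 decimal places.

H = −Σ pᵢ log₂ pᵢ.
−0.10·log₂(0.10) = 0.3322
−0.15·log₂(0.15) = 0.4105
−0.22·log₂(0.22) = 0.4806
−0.45·log₂(0.45) = 0.5184
−0.08·log₂(0.08) = 0.2915
Sum ≈ 2.0332 → 2.033 bits.

2.033 bits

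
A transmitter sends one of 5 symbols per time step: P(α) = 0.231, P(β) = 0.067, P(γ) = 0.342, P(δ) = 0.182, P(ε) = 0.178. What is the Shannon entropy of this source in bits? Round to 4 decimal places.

H = −Σ pᵢ log₂ pᵢ.
−0.231·log₂(0.231) = 0.4883
−0.067·log₂(0.067) = 0.2613
−0.342·log₂(0.342) = 0.5294
−0.182·log₂(0.182) = 0.4474
−0.178·log₂(0.178) = 0.4432
Sum ≈ 2.1696 → 2.1696 bits.

2.1696 bits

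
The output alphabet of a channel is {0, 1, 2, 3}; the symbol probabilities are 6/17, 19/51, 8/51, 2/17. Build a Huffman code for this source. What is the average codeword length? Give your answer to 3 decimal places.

1.902 bits/symbol

Repeatedly combine the two least-probable nodes; the expected code length is the sum of the merged weights.
merge 2/17 + 8/51 → 14/51
merge 14/51 + 6/17 → 32/51
merge 19/51 + 32/51 → 1
L = 14/51 + 32/51 + 1 = 97/51 ≈ 1.902 bits/symbol.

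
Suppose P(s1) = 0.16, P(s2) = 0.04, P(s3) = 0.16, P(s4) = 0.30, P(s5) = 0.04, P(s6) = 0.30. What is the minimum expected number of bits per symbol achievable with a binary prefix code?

2.32 bits/symbol

Repeatedly combine the two least-probable nodes; the expected code length is the sum of the merged weights.
merge 1/25 + 1/25 → 2/25
merge 2/25 + 4/25 → 6/25
merge 4/25 + 6/25 → 2/5
merge 3/10 + 3/10 → 3/5
merge 2/5 + 3/5 → 1
L = 2/25 + 6/25 + 2/5 + 3/5 + 1 = 58/25 = 2.32 bits/symbol.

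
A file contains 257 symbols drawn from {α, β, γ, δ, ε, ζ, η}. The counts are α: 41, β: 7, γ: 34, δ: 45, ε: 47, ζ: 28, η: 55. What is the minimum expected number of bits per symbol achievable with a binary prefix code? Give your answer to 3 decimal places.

Probabilities are the counts divided by 257.
Repeatedly combine the two least-probable nodes; the expected code length is the sum of the merged weights.
merge 7/257 + 28/257 → 35/257
merge 34/257 + 35/257 → 69/257
merge 41/257 + 45/257 → 86/257
merge 47/257 + 55/257 → 102/257
merge 69/257 + 86/257 → 155/257
merge 102/257 + 155/257 → 1
L = 35/257 + 69/257 + 86/257 + 102/257 + 155/257 + 1 = 704/257 ≈ 2.739 bits/symbol.

2.739 bits/symbol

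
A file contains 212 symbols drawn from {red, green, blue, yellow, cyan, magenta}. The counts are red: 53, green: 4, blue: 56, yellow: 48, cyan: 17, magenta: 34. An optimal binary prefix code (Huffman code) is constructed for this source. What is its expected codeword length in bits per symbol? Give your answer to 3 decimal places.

Probabilities are the counts divided by 212.
Repeatedly combine the two least-probable nodes; the expected code length is the sum of the merged weights.
merge 1/53 + 17/212 → 21/212
merge 21/212 + 17/106 → 55/212
merge 12/53 + 1/4 → 101/212
merge 55/212 + 14/53 → 111/212
merge 101/212 + 111/212 → 1
L = 21/212 + 55/212 + 101/212 + 111/212 + 1 = 125/53 ≈ 2.358 bits/symbol.

2.358 bits/symbol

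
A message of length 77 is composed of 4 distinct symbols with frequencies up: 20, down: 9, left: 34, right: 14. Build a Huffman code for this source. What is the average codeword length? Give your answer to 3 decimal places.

1.857 bits/symbol

Probabilities are the counts divided by 77.
Repeatedly combine the two least-probable nodes; the expected code length is the sum of the merged weights.
merge 9/77 + 2/11 → 23/77
merge 20/77 + 23/77 → 43/77
merge 34/77 + 43/77 → 1
L = 23/77 + 43/77 + 1 = 13/7 ≈ 1.857 bits/symbol.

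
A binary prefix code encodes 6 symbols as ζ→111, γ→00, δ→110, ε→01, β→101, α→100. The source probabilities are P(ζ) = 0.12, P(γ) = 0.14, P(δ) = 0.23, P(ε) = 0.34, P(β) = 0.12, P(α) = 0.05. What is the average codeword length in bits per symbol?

L̄ = Σ pᵢ·ℓᵢ = 0.12·3 + 0.14·2 + 0.23·3 + 0.34·2 + 0.12·3 + 0.05·3 = 2.52 bits/symbol.

2.52 bits/symbol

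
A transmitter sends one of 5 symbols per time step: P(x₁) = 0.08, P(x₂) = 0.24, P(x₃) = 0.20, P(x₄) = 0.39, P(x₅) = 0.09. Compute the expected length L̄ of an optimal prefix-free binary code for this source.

Repeatedly combine the two least-probable nodes; the expected code length is the sum of the merged weights.
merge 2/25 + 9/100 → 17/100
merge 17/100 + 1/5 → 37/100
merge 6/25 + 37/100 → 61/100
merge 39/100 + 61/100 → 1
L = 17/100 + 37/100 + 61/100 + 1 = 43/20 = 2.15 bits/symbol.

2.15 bits/symbol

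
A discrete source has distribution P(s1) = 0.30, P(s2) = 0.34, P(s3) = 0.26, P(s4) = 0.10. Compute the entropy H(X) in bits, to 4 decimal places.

1.8877 bits

H = −Σ pᵢ log₂ pᵢ.
−0.30·log₂(0.30) = 0.5211
−0.34·log₂(0.34) = 0.5292
−0.26·log₂(0.26) = 0.5053
−0.10·log₂(0.10) = 0.3322
Sum ≈ 1.8877 → 1.8877 bits.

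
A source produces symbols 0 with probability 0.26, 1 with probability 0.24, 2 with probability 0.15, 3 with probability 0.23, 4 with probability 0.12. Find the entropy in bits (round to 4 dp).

H = −Σ pᵢ log₂ pᵢ.
−0.26·log₂(0.26) = 0.5053
−0.24·log₂(0.24) = 0.4941
−0.15·log₂(0.15) = 0.4105
−0.23·log₂(0.23) = 0.4877
−0.12·log₂(0.12) = 0.3671
Sum ≈ 2.2647 → 2.2647 bits.

2.2647 bits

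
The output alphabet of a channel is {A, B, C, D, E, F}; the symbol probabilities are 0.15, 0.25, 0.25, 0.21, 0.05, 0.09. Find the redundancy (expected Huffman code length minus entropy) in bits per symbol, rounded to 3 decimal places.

0.018 bits

Entropy H = −Σ p log₂ p ≈ 2.4121 bits.
Huffman merges: 1/20+9/100→7/50; 7/50+3/20→29/100; 21/100+1/4→23/50; 1/4+29/100→27/50; 23/50+27/50→1. L = 243/100 ≈ 2.4300.
L − H = 2.4300 − 2.4121 = 0.018 bits.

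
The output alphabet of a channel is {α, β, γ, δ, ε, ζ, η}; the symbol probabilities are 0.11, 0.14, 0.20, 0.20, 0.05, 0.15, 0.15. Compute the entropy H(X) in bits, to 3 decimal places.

H = −Σ pᵢ log₂ pᵢ.
−0.11·log₂(0.11) = 0.3503
−0.14·log₂(0.14) = 0.3971
−0.20·log₂(0.20) = 0.4644
−0.20·log₂(0.20) = 0.4644
−0.05·log₂(0.05) = 0.2161
−0.15·log₂(0.15) = 0.4105
−0.15·log₂(0.15) = 0.4105
Sum ≈ 2.7134 → 2.713 bits.

2.713 bits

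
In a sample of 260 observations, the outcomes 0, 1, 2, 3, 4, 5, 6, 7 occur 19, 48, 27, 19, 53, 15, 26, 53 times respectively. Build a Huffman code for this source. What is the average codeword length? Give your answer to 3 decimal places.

Probabilities are the counts divided by 260.
Repeatedly combine the two least-probable nodes; the expected code length is the sum of the merged weights.
merge 3/52 + 19/260 → 17/130
merge 19/260 + 1/10 → 9/52
merge 27/260 + 17/130 → 61/260
merge 9/52 + 12/65 → 93/260
merge 53/260 + 53/260 → 53/130
merge 61/260 + 93/260 → 77/130
merge 53/130 + 77/130 → 1
L = 17/130 + 9/52 + 61/260 + 93/260 + 53/130 + 77/130 + 1 = 753/260 ≈ 2.896 bits/symbol.

2.896 bits/symbol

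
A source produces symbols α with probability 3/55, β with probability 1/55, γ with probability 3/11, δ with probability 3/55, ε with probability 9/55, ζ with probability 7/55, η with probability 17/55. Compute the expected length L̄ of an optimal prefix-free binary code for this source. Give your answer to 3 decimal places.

Repeatedly combine the two least-probable nodes; the expected code length is the sum of the merged weights.
merge 1/55 + 3/55 → 4/55
merge 3/55 + 4/55 → 7/55
merge 7/55 + 7/55 → 14/55
merge 9/55 + 14/55 → 23/55
merge 3/11 + 17/55 → 32/55
merge 23/55 + 32/55 → 1
L = 4/55 + 7/55 + 14/55 + 23/55 + 32/55 + 1 = 27/11 ≈ 2.455 bits/symbol.

2.455 bits/symbol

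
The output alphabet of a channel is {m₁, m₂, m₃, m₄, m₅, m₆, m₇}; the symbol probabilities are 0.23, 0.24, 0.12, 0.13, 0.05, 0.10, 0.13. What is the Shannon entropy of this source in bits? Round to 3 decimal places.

H = −Σ pᵢ log₂ pᵢ.
−0.23·log₂(0.23) = 0.4877
−0.24·log₂(0.24) = 0.4941
−0.12·log₂(0.12) = 0.3671
−0.13·log₂(0.13) = 0.3826
−0.05·log₂(0.05) = 0.2161
−0.10·log₂(0.10) = 0.3322
−0.13·log₂(0.13) = 0.3826
Sum ≈ 2.6624 → 2.662 bits.

2.662 bits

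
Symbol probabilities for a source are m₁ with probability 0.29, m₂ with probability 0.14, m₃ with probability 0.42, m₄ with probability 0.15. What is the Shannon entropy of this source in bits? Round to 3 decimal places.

1.851 bits

H = −Σ pᵢ log₂ pᵢ.
−0.29·log₂(0.29) = 0.5179
−0.14·log₂(0.14) = 0.3971
−0.42·log₂(0.42) = 0.5256
−0.15·log₂(0.15) = 0.4105
Sum ≈ 1.8512 → 1.851 bits.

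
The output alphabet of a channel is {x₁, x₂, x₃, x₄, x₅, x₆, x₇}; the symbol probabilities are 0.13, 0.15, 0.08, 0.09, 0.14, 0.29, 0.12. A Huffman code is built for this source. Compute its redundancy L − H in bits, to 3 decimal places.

Entropy H = −Σ p log₂ p ≈ 2.6794 bits.
Huffman merges: 2/25+9/100→17/100; 3/25+13/100→1/4; 7/50+3/20→29/100; 17/100+1/4→21/50; 29/100+29/100→29/50; 21/50+29/50→1. L = 271/100 ≈ 2.7100.
L − H = 2.7100 − 2.6794 = 0.031 bits.

0.031 bits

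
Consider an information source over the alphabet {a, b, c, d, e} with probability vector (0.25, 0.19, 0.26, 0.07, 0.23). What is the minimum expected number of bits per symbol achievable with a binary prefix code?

2.26 bits/symbol

Repeatedly combine the two least-probable nodes; the expected code length is the sum of the merged weights.
merge 7/100 + 19/100 → 13/50
merge 23/100 + 1/4 → 12/25
merge 13/50 + 13/50 → 13/25
merge 12/25 + 13/25 → 1
L = 13/50 + 12/25 + 13/25 + 1 = 113/50 = 2.26 bits/symbol.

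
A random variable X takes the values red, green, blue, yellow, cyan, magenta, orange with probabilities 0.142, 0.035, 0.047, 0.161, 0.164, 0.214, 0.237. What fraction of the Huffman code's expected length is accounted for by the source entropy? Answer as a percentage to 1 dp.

98.7%

Entropy H = −Σ p log₂ p ≈ 2.5967 bits.
Huffman merges: 7/200+47/1000→41/500; 41/500+71/500→28/125; 161/1000+41/250→13/40; 107/500+28/125→219/500; 237/1000+13/40→281/500; 219/500+281/500→1. L = 2631/1000 ≈ 2.6310.
Efficiency = H/L = 2.5967/2.6310 = 98.7%.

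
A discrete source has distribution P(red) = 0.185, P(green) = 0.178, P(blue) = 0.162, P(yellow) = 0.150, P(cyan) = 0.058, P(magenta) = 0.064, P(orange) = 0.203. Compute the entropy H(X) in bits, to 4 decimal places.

H = −Σ pᵢ log₂ pᵢ.
−0.185·log₂(0.185) = 0.4504
−0.178·log₂(0.178) = 0.4432
−0.162·log₂(0.162) = 0.4254
−0.150·log₂(0.150) = 0.4105
−0.058·log₂(0.058) = 0.2383
−0.064·log₂(0.064) = 0.2538
−0.203·log₂(0.203) = 0.4670
Sum ≈ 2.6886 → 2.6886 bits.

2.6886 bits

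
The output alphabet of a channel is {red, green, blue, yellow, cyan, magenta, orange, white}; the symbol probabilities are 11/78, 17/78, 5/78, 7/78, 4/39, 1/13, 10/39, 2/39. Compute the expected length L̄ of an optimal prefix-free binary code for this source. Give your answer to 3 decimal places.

2.808 bits/symbol

Repeatedly combine the two least-probable nodes; the expected code length is the sum of the merged weights.
merge 2/39 + 5/78 → 3/26
merge 1/13 + 7/78 → 1/6
merge 4/39 + 3/26 → 17/78
merge 11/78 + 1/6 → 4/13
merge 17/78 + 17/78 → 17/39
merge 10/39 + 4/13 → 22/39
merge 17/39 + 22/39 → 1
L = 3/26 + 1/6 + 17/78 + 4/13 + 17/39 + 22/39 + 1 = 73/26 ≈ 2.808 bits/symbol.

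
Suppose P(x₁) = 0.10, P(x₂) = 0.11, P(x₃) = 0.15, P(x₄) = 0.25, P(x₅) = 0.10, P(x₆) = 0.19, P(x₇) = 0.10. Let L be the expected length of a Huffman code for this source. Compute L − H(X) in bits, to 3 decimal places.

0.037 bits

Entropy H = −Σ p log₂ p ≈ 2.7126 bits.
Huffman merges: 1/10+1/10→1/5; 1/10+11/100→21/100; 3/20+19/100→17/50; 1/5+21/100→41/100; 1/4+17/50→59/100; 41/100+59/100→1. L = 11/4 ≈ 2.7500.
L − H = 2.7500 − 2.7126 = 0.037 bits.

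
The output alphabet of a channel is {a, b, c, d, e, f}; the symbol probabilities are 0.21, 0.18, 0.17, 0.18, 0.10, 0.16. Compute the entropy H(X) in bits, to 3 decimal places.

H = −Σ pᵢ log₂ pᵢ.
−0.21·log₂(0.21) = 0.4728
−0.18·log₂(0.18) = 0.4453
−0.17·log₂(0.17) = 0.4346
−0.18·log₂(0.18) = 0.4453
−0.10·log₂(0.10) = 0.3322
−0.16·log₂(0.16) = 0.4230
Sum ≈ 2.5532 → 2.553 bits.

2.553 bits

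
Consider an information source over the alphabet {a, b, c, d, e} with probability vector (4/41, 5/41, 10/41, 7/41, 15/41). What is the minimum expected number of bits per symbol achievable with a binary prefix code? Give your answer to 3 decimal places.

2.220 bits/symbol

Repeatedly combine the two least-probable nodes; the expected code length is the sum of the merged weights.
merge 4/41 + 5/41 → 9/41
merge 7/41 + 9/41 → 16/41
merge 10/41 + 15/41 → 25/41
merge 16/41 + 25/41 → 1
L = 9/41 + 16/41 + 25/41 + 1 = 91/41 ≈ 2.220 bits/symbol.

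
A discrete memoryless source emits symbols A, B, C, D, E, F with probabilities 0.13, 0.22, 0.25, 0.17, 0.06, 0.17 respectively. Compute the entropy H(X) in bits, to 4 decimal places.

2.4759 bits

H = −Σ pᵢ log₂ pᵢ.
−0.13·log₂(0.13) = 0.3826
−0.22·log₂(0.22) = 0.4806
−0.25·log₂(0.25) = 0.5000
−0.17·log₂(0.17) = 0.4346
−0.06·log₂(0.06) = 0.2435
−0.17·log₂(0.17) = 0.4346
Sum ≈ 2.4759 → 2.4759 bits.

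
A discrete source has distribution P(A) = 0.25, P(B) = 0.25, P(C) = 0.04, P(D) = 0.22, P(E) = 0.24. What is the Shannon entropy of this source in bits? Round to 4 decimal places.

H = −Σ pᵢ log₂ pᵢ.
−0.25·log₂(0.25) = 0.5000
−0.25·log₂(0.25) = 0.5000
−0.04·log₂(0.04) = 0.1858
−0.22·log₂(0.22) = 0.4806
−0.24·log₂(0.24) = 0.4941
Sum ≈ 2.1605 → 2.1605 bits.

2.1605 bits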